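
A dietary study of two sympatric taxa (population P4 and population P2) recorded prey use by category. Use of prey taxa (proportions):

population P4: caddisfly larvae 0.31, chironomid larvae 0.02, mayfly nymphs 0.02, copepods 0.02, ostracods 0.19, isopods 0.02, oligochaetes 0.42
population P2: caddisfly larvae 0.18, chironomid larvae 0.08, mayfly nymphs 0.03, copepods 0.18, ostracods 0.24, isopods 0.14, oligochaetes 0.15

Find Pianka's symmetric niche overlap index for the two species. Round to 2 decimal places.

Σ p₁ᵢp₂ᵢ = 0.0558 + 0.0016 + 0.0006 + 0.0036 + 0.0456 + 0.0028 + 0.0630 = 0.1730
Σp_1ᵢ² = 0.31² + 0.02² + 0.02² + 0.02² + 0.19² + 0.02² + 0.42² = 0.0961 + 0.0004 + 0.0004 + 0.0004 + 0.0361 + 0.0004 + 0.1764 = 0.3102
Σp_2ᵢ² = 0.18² + 0.08² + 0.03² + 0.18² + 0.24² + 0.14² + 0.15² = 0.0324 + 0.0064 + 0.0009 + 0.0324 + 0.0576 + 0.0196 + 0.0225 = 0.1718
O = 0.1730 / √(0.3102 × 0.1718) = 0.1730 / 0.23085 = 0.7494

0.75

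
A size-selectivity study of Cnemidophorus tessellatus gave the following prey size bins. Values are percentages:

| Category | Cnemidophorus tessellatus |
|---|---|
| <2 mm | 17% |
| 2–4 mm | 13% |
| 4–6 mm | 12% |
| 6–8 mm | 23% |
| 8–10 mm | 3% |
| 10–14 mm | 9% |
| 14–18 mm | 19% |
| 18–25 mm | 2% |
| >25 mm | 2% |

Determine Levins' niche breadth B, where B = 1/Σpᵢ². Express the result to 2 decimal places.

6.29

Convert percentages to proportions (divide by 100).
Σpᵢ² = 0.17² + 0.13² + 0.12² + 0.23² + 0.03² + 0.09² + 0.19² + 0.02² + 0.02² = 0.0289 + 0.0169 + 0.0144 + 0.0529 + 0.0009 + 0.0081 + 0.0361 + 0.0004 + 0.0004 = 0.1590
B = 1 / 0.1590 = 6.2893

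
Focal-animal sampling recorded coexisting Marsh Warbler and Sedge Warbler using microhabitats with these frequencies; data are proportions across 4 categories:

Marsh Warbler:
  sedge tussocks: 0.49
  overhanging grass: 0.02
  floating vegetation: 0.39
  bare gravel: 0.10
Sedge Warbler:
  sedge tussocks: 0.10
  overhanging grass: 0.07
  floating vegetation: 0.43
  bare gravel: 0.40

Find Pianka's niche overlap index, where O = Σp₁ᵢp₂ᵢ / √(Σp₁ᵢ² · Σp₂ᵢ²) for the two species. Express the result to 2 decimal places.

Σ p₁ᵢp₂ᵢ = 0.0490 + 0.0014 + 0.1677 + 0.0400 = 0.2581
Σp_1ᵢ² = 0.49² + 0.02² + 0.39² + 0.10² = 0.2401 + 0.0004 + 0.1521 + 0.0100 = 0.4026
Σp_2ᵢ² = 0.10² + 0.07² + 0.43² + 0.40² = 0.0100 + 0.0049 + 0.1849 + 0.1600 = 0.3598
O = 0.2581 / √(0.4026 × 0.3598) = 0.2581 / 0.38060 = 0.6781

0.68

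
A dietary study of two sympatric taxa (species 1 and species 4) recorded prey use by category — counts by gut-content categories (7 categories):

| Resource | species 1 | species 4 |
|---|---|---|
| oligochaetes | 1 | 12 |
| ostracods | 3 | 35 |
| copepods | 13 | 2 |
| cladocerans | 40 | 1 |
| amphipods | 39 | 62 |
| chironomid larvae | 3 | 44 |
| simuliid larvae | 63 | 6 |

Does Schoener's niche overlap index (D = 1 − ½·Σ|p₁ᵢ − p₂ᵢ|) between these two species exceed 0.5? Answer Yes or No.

Proportions for species 1 (n=162): 1/162=0.0062, 3/162=0.0185, 13/162=0.0802, 40/162=0.2469, 39/162=0.2407, 3/162=0.0185, 63/162=0.3889
Proportions for species 4 (n=162): 12/162=0.0741, 35/162=0.2160, 2/162=0.0123, 1/162=0.0062, 62/162=0.3827, 44/162=0.2716, 6/162=0.0370
Σ|p₁ᵢ − p₂ᵢ| = 0.0679 + 0.1975 + 0.0679 + 0.2407 + 0.1420 + 0.2531 + 0.3519 = 1.3210
D = 1 − ½ × 1.3210 = 1 − 0.66050 = 0.33950
D = 0.33950 < 0.5 → No.

No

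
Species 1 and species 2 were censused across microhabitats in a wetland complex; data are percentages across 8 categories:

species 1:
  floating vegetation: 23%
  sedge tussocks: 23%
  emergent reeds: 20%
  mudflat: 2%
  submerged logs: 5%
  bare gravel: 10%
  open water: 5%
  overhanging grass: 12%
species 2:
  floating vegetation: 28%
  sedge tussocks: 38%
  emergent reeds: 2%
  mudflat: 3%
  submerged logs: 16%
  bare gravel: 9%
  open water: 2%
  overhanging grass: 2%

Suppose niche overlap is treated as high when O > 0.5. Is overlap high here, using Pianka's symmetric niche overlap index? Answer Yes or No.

Yes

Convert percentages to proportions (divide by 100).
Σ p₁ᵢp₂ᵢ = 0.0644 + 0.0874 + 0.0040 + 0.0006 + 0.0080 + 0.0090 + 0.0010 + 0.0024 = 0.1768
Σp_1ᵢ² = 0.23² + 0.23² + 0.20² + 0.02² + 0.05² + 0.10² + 0.05² + 0.12² = 0.0529 + 0.0529 + 0.0400 + 0.0004 + 0.0025 + 0.0100 + 0.0025 + 0.0144 = 0.1756
Σp_2ᵢ² = 0.28² + 0.38² + 0.02² + 0.03² + 0.16² + 0.09² + 0.02² + 0.02² = 0.0784 + 0.1444 + 0.0004 + 0.0009 + 0.0256 + 0.0081 + 0.0004 + 0.0004 = 0.2586
O = 0.1768 / √(0.1756 × 0.2586) = 0.1768 / 0.21310 = 0.8297
O = 0.8297 > 0.5 → Yes.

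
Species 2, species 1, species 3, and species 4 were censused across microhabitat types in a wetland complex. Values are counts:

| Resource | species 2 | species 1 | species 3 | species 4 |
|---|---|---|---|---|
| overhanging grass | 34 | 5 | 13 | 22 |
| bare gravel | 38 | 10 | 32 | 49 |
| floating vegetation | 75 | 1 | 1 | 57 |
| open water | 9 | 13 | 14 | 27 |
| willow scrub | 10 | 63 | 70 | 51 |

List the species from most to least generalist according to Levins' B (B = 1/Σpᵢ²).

Proportions for species 2 (n=166): 34/166=0.2048, 38/166=0.2289, 75/166=0.4518, 9/166=0.0542, 10/166=0.0602
Proportions for species 1 (n=92): 5/92=0.0543, 10/92=0.1087, 1/92=0.0109, 13/92=0.1413, 63/92=0.6848
Proportions for species 3 (n=130): 13/130=0.1000, 32/130=0.2462, 1/130=0.0077, 14/130=0.1077, 70/130=0.5385
Proportions for species 4 (n=206): 22/206=0.1068, 49/206=0.2379, 57/206=0.2767, 27/206=0.1311, 51/206=0.2476
Σp_2ᵢ² = 0.2048² + 0.2289² + 0.4518² + 0.0542² + 0.0602² = 0.041943 + 0.052395 + 0.204123 + 0.002938 + 0.003624 = 0.305023
B_2 = 1 / 0.305023 = 3.2784
Σp_1ᵢ² = 0.0543² + 0.1087² + 0.0109² + 0.1413² + 0.6848² = 0.002948 + 0.011816 + 0.000119 + 0.019966 + 0.468951 = 0.503800
B_1 = 1 / 0.503800 = 1.9849
Σp_3ᵢ² = 0.1000² + 0.2462² + 0.0077² + 0.1077² + 0.5385² = 0.010000 + 0.060614 + 0.000059 + 0.011599 + 0.289982 = 0.372254
B_3 = 1 / 0.372254 = 2.6863
Σp_4ᵢ² = 0.1068² + 0.2379² + 0.2767² + 0.1311² + 0.2476² = 0.011406 + 0.056596 + 0.076563 + 0.017187 + 0.061306 = 0.223058
B_4 = 1 / 0.223058 = 4.4831
Ranking by B (broadest → narrowest): species 4 (4.48) > species 2 (3.28) > species 3 (2.69) > species 1 (1.98)

species 4 > species 2 > species 3 > species 1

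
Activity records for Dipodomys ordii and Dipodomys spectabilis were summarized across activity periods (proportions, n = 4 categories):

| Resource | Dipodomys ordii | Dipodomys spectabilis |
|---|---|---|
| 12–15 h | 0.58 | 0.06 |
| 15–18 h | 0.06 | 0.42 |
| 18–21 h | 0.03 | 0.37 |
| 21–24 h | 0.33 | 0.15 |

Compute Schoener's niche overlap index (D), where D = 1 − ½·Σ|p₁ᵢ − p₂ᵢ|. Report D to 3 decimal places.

Σ|p₁ᵢ − p₂ᵢ| = 0.52 + 0.36 + 0.34 + 0.18 = 1.40
D = 1 − ½ × 1.40 = 1 − 0.700 = 0.30000

0.300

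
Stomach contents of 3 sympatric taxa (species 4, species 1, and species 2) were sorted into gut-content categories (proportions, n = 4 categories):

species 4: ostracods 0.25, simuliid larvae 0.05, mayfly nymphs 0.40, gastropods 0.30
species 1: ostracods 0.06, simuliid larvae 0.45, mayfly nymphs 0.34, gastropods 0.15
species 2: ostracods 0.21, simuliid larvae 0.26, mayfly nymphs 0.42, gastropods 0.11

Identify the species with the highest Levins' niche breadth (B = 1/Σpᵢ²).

Σp_4ᵢ² = 0.25² + 0.05² + 0.40² + 0.30² = 0.0625 + 0.0025 + 0.1600 + 0.0900 = 0.3150
B_4 = 1 / 0.3150 = 3.1746
Σp_1ᵢ² = 0.06² + 0.45² + 0.34² + 0.15² = 0.0036 + 0.2025 + 0.1156 + 0.0225 = 0.3442
B_1 = 1 / 0.3442 = 2.9053
Σp_2ᵢ² = 0.21² + 0.26² + 0.42² + 0.11² = 0.0441 + 0.0676 + 0.1764 + 0.0121 = 0.3002
B_2 = 1 / 0.3002 = 3.3311
Highest B → broadest niche (most generalist): species 2 (B = 3.33).

species 2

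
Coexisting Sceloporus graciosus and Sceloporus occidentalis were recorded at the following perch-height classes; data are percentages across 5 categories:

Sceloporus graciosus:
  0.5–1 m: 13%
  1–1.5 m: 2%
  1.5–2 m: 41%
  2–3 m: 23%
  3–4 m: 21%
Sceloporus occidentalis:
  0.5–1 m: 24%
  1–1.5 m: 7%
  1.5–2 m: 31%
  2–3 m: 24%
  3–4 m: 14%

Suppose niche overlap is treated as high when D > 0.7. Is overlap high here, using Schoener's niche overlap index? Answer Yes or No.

Yes

Convert percentages to proportions (divide by 100).
Σ|p₁ᵢ − p₂ᵢ| = 0.11 + 0.05 + 0.10 + 0.01 + 0.07 = 0.34
D = 1 − ½ × 0.34 = 1 − 0.170 = 0.8300
D = 0.8300 > 0.7 → Yes.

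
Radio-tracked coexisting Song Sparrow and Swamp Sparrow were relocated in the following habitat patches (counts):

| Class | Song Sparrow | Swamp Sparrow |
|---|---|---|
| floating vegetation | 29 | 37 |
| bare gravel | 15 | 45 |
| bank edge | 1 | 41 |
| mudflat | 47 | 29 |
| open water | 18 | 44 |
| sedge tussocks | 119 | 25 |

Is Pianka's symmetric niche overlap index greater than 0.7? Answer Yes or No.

No

Proportions for Song Sparrow (n=229): 29/229=0.1266, 15/229=0.0655, 1/229=0.0044, 47/229=0.2052, 18/229=0.0786, 119/229=0.5197
Proportions for Swamp Sparrow (n=221): 37/221=0.1674, 45/221=0.2036, 41/221=0.1855, 29/221=0.1312, 44/221=0.1991, 25/221=0.1131
Σ p₁ᵢp₂ᵢ = 0.021193 + 0.013336 + 0.000816 + 0.026922 + 0.015649 + 0.058778 = 0.136694
Σp_1ᵢ² = 0.1266² + 0.0655² + 0.0044² + 0.2052² + 0.0786² + 0.5197² = 0.016028 + 0.004290 + 0.000019 + 0.042107 + 0.006178 + 0.270088 = 0.338710
Σp_2ᵢ² = 0.1674² + 0.2036² + 0.1855² + 0.1312² + 0.1991² + 0.1131² = 0.028023 + 0.041453 + 0.034410 + 0.017213 + 0.039641 + 0.012792 = 0.173532
O = 0.136694 / √(0.338710 × 0.173532) = 0.136694 / 0.2424397 = 0.5638
O = 0.5638 < 0.7 → No.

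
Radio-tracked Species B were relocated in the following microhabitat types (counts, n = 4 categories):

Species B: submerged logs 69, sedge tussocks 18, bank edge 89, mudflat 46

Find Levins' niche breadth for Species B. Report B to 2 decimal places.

3.26

Proportions for Species B (n=222): 69/222=0.3108, 18/222=0.0811, 89/222=0.4009, 46/222=0.2072
Σpᵢ² = 0.3108² + 0.0811² + 0.4009² + 0.2072² = 0.096597 + 0.006577 + 0.160721 + 0.042932 = 0.306827
B = 1 / 0.306827 = 3.2592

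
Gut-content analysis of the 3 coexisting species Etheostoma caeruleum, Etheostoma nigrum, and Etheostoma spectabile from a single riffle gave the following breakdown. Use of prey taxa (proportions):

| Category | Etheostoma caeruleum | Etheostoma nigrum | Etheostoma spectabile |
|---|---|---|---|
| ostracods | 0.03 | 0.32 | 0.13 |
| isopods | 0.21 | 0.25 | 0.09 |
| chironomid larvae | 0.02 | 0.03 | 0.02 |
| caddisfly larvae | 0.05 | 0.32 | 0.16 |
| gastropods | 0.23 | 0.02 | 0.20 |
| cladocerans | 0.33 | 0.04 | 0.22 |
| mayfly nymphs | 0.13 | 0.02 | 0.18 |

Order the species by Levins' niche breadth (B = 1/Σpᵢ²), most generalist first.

Etheostoma spectabile > Etheostoma caeruleum > Etheostoma nigrum

Σp_caerᵢ² = 0.03² + 0.21² + 0.02² + 0.05² + 0.23² + 0.33² + 0.13² = 0.0009 + 0.0441 + 0.0004 + 0.0025 + 0.0529 + 0.1089 + 0.0169 = 0.2266
B_caer = 1 / 0.2266 = 4.4131
Σp_nigrᵢ² = 0.32² + 0.25² + 0.03² + 0.32² + 0.02² + 0.04² + 0.02² = 0.1024 + 0.0625 + 0.0009 + 0.1024 + 0.0004 + 0.0016 + 0.0004 = 0.2706
B_nigr = 1 / 0.2706 = 3.6955
Σp_specᵢ² = 0.13² + 0.09² + 0.02² + 0.16² + 0.20² + 0.22² + 0.18² = 0.0169 + 0.0081 + 0.0004 + 0.0256 + 0.0400 + 0.0484 + 0.0324 = 0.1718
B_spec = 1 / 0.1718 = 5.8207
Ranking by B (broadest → narrowest): Etheostoma spectabile (5.82) > Etheostoma caeruleum (4.41) > Etheostoma nigrum (3.70)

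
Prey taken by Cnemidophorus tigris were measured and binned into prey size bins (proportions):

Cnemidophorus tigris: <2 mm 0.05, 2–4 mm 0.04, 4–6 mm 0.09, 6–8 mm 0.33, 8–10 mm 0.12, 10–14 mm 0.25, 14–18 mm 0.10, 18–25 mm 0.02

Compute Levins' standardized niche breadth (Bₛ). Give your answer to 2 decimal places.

0.54

Σpᵢ² = 0.05² + 0.04² + 0.09² + 0.33² + 0.12² + 0.25² + 0.10² + 0.02² = 0.0025 + 0.0016 + 0.0081 + 0.1089 + 0.0144 + 0.0625 + 0.0100 + 0.0004 = 0.2084
B = 1 / 0.2084 = 4.7985
Bₛ = (B − 1)/(n − 1) = (4.7985 − 1)/(8 − 1) = 3.7985/7 = 0.5426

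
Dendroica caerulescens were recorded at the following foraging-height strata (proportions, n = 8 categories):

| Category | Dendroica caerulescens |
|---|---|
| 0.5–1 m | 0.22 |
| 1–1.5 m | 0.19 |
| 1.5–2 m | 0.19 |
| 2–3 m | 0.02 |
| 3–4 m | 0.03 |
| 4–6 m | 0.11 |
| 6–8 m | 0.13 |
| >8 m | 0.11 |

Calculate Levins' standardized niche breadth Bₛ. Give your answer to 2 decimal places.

0.73

Σpᵢ² = 0.22² + 0.19² + 0.19² + 0.02² + 0.03² + 0.11² + 0.13² + 0.11² = 0.0484 + 0.0361 + 0.0361 + 0.0004 + 0.0009 + 0.0121 + 0.0169 + 0.0121 = 0.1630
B = 1 / 0.1630 = 6.1350
Bₛ = (B − 1)/(n − 1) = (6.1350 − 1)/(8 − 1) = 5.1350/7 = 0.7336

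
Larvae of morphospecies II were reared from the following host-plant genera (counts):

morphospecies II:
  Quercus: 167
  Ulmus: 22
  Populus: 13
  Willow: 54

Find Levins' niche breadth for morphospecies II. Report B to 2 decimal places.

Proportions for morphospecies II (n=256): 167/256=0.6523, 22/256=0.0859, 13/256=0.0508, 54/256=0.2109
Σpᵢ² = 0.6523² + 0.0859² + 0.0508² + 0.2109² = 0.425495 + 0.007379 + 0.002581 + 0.044479 = 0.479934
B = 1 / 0.479934 = 2.0836

2.08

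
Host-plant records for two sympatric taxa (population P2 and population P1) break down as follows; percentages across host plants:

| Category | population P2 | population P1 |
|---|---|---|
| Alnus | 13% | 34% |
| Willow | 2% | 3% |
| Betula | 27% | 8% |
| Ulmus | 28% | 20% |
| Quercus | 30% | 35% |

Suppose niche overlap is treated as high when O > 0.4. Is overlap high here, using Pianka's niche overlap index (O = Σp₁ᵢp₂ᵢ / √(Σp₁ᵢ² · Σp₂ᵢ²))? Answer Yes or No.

Yes

Convert percentages to proportions (divide by 100).
Σ p₁ᵢp₂ᵢ = 0.0442 + 0.0006 + 0.0216 + 0.0560 + 0.1050 = 0.2274
Σp_1ᵢ² = 0.13² + 0.02² + 0.27² + 0.28² + 0.30² = 0.0169 + 0.0004 + 0.0729 + 0.0784 + 0.0900 = 0.2586
Σp_2ᵢ² = 0.34² + 0.03² + 0.08² + 0.20² + 0.35² = 0.1156 + 0.0009 + 0.0064 + 0.0400 + 0.1225 = 0.2854
O = 0.2274 / √(0.2586 × 0.2854) = 0.2274 / 0.27167 = 0.8370
O = 0.8370 > 0.4 → Yes.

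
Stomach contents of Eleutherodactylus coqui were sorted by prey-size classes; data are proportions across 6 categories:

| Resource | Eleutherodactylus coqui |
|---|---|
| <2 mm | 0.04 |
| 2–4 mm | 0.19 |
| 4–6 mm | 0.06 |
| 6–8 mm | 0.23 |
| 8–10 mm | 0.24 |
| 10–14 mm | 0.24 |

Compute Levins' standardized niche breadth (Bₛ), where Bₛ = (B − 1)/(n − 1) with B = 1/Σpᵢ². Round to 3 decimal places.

0.755

Σpᵢ² = 0.04² + 0.19² + 0.06² + 0.23² + 0.24² + 0.24² = 0.0016 + 0.0361 + 0.0036 + 0.0529 + 0.0576 + 0.0576 = 0.2094
B = 1 / 0.2094 = 4.77555
Bₛ = (B − 1)/(n − 1) = (4.77555 − 1)/(6 − 1) = 3.77555/5 = 0.75511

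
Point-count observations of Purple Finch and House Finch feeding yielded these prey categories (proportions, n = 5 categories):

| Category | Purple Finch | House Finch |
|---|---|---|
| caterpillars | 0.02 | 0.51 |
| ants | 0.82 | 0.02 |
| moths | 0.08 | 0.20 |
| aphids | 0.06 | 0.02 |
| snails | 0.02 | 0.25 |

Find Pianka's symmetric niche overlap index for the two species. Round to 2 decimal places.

Σ p₁ᵢp₂ᵢ = 0.0102 + 0.0164 + 0.0160 + 0.0012 + 0.0050 = 0.0488
Σp_1ᵢ² = 0.02² + 0.82² + 0.08² + 0.06² + 0.02² = 0.0004 + 0.6724 + 0.0064 + 0.0036 + 0.0004 = 0.6832
Σp_2ᵢ² = 0.51² + 0.02² + 0.20² + 0.02² + 0.25² = 0.2601 + 0.0004 + 0.0400 + 0.0004 + 0.0625 = 0.3634
O = 0.0488 / √(0.6832 × 0.3634) = 0.0488 / 0.49827 = 0.0979

0.10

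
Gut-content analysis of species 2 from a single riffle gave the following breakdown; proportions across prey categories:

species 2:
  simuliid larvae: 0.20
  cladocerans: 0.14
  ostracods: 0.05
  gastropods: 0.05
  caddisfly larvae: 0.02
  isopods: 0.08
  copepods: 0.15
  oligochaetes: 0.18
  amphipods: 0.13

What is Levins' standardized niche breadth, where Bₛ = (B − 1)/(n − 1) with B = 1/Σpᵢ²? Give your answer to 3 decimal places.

Σpᵢ² = 0.20² + 0.14² + 0.05² + 0.05² + 0.02² + 0.08² + 0.15² + 0.18² + 0.13² = 0.0400 + 0.0196 + 0.0025 + 0.0025 + 0.0004 + 0.0064 + 0.0225 + 0.0324 + 0.0169 = 0.1432
B = 1 / 0.1432 = 6.98324
Bₛ = (B − 1)/(n − 1) = (6.98324 − 1)/(9 − 1) = 5.98324/8 = 0.74791

0.748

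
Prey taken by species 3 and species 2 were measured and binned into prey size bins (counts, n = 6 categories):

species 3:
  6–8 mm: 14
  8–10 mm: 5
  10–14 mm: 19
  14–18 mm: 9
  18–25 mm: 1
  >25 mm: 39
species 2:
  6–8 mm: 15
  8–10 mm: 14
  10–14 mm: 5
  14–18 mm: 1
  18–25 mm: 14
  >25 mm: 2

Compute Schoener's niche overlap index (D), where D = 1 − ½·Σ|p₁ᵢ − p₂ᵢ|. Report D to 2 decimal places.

0.39

Proportions for species 3 (n=87): 14/87=0.1609, 5/87=0.0575, 19/87=0.2184, 9/87=0.1034, 1/87=0.0115, 39/87=0.4483
Proportions for species 2 (n=51): 15/51=0.2941, 14/51=0.2745, 5/51=0.0980, 1/51=0.0196, 14/51=0.2745, 2/51=0.0392
Σ|p₁ᵢ − p₂ᵢ| = 0.1332 + 0.2170 + 0.1204 + 0.0838 + 0.2630 + 0.4091 = 1.2265
D = 1 − ½ × 1.2265 = 1 − 0.61325 = 0.38675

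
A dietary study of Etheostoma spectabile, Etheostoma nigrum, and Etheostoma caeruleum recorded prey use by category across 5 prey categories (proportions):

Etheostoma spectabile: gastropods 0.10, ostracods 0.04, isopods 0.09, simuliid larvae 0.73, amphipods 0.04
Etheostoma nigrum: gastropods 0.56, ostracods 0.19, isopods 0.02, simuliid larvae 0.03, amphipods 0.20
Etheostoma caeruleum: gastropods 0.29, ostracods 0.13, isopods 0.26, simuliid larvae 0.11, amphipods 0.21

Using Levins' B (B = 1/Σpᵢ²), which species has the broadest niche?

Etheostoma caeruleum

Σp_specᵢ² = 0.10² + 0.04² + 0.09² + 0.73² + 0.04² = 0.0100 + 0.0016 + 0.0081 + 0.5329 + 0.0016 = 0.5542
B_spec = 1 / 0.5542 = 1.8044
Σp_nigrᵢ² = 0.56² + 0.19² + 0.02² + 0.03² + 0.20² = 0.3136 + 0.0361 + 0.0004 + 0.0009 + 0.0400 = 0.3910
B_nigr = 1 / 0.3910 = 2.5575
Σp_caerᵢ² = 0.29² + 0.13² + 0.26² + 0.11² + 0.21² = 0.0841 + 0.0169 + 0.0676 + 0.0121 + 0.0441 = 0.2248
B_caer = 1 / 0.2248 = 4.4484
Highest B → broadest niche (most generalist): Etheostoma caeruleum (B = 4.45).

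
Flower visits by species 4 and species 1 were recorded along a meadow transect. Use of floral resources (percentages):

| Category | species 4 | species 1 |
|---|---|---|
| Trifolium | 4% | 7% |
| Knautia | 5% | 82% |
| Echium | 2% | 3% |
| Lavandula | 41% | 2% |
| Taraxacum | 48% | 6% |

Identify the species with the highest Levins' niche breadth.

Convert percentages to proportions (divide by 100).
Σp_4ᵢ² = 0.04² + 0.05² + 0.02² + 0.41² + 0.48² = 0.0016 + 0.0025 + 0.0004 + 0.1681 + 0.2304 = 0.4030
B_4 = 1 / 0.4030 = 2.4814
Σp_1ᵢ² = 0.07² + 0.82² + 0.03² + 0.02² + 0.06² = 0.0049 + 0.6724 + 0.0009 + 0.0004 + 0.0036 = 0.6822
B_1 = 1 / 0.6822 = 1.4658
Highest B → broadest niche (most generalist): species 4 (B = 2.48).

species 4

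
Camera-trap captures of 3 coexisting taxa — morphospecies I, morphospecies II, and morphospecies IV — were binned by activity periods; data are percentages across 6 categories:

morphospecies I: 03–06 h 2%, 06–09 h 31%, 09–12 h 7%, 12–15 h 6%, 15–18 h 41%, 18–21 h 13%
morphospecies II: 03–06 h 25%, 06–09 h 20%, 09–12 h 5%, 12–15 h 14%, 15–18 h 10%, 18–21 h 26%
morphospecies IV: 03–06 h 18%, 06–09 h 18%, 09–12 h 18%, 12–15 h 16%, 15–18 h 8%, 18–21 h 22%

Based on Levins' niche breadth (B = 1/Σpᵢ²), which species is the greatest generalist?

morphospecies IV

Convert percentages to proportions (divide by 100).
Σp_Iᵢ² = 0.02² + 0.31² + 0.07² + 0.06² + 0.41² + 0.13² = 0.0004 + 0.0961 + 0.0049 + 0.0036 + 0.1681 + 0.0169 = 0.2900
B_I = 1 / 0.2900 = 3.4483
Σp_IIᵢ² = 0.25² + 0.20² + 0.05² + 0.14² + 0.10² + 0.26² = 0.0625 + 0.0400 + 0.0025 + 0.0196 + 0.0100 + 0.0676 = 0.2022
B_II = 1 / 0.2022 = 4.9456
Σp_IVᵢ² = 0.18² + 0.18² + 0.18² + 0.16² + 0.08² + 0.22² = 0.0324 + 0.0324 + 0.0324 + 0.0256 + 0.0064 + 0.0484 = 0.1776
B_IV = 1 / 0.1776 = 5.6306
Highest B → broadest niche (most generalist): morphospecies IV (B = 5.63).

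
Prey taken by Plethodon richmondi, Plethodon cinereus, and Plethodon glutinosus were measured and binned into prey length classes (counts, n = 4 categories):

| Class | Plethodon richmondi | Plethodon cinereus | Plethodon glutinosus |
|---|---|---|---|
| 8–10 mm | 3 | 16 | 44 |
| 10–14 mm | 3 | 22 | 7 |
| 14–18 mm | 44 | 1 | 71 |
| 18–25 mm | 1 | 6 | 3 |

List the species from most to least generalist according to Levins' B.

Proportions for Plethodon richmondi (n=51): 3/51=0.0588, 3/51=0.0588, 44/51=0.8627, 1/51=0.0196
Proportions for Plethodon cinereus (n=45): 16/45=0.3556, 22/45=0.4889, 1/45=0.0222, 6/45=0.1333
Proportions for Plethodon glutinosus (n=125): 44/125=0.3520, 7/125=0.0560, 71/125=0.5680, 3/125=0.0240
Σp_richᵢ² = 0.0588² + 0.0588² + 0.8627² + 0.0196² = 0.003457 + 0.003457 + 0.744251 + 0.000384 = 0.751549
B_rich = 1 / 0.751549 = 1.3306
Σp_cineᵢ² = 0.3556² + 0.4889² + 0.0222² + 0.1333² = 0.126451 + 0.239023 + 0.000493 + 0.017769 = 0.383736
B_cine = 1 / 0.383736 = 2.6060
Σp_glutᵢ² = 0.3520² + 0.0560² + 0.5680² + 0.0240² = 0.123904 + 0.003136 + 0.322624 + 0.000576 = 0.450240
B_glut = 1 / 0.450240 = 2.2210
Ranking by B (broadest → narrowest): Plethodon cinereus (2.61) > Plethodon glutinosus (2.22) > Plethodon richmondi (1.33)

Plethodon cinereus > Plethodon glutinosus > Plethodon richmondi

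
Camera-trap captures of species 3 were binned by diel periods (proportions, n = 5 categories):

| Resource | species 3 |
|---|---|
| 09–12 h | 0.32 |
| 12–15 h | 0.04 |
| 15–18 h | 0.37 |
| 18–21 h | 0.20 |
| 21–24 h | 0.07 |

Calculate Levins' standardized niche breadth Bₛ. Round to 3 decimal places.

0.625

Σpᵢ² = 0.32² + 0.04² + 0.37² + 0.20² + 0.07² = 0.1024 + 0.0016 + 0.1369 + 0.0400 + 0.0049 = 0.2858
B = 1 / 0.2858 = 3.49895
Bₛ = (B − 1)/(n − 1) = (3.49895 − 1)/(5 − 1) = 2.49895/4 = 0.62474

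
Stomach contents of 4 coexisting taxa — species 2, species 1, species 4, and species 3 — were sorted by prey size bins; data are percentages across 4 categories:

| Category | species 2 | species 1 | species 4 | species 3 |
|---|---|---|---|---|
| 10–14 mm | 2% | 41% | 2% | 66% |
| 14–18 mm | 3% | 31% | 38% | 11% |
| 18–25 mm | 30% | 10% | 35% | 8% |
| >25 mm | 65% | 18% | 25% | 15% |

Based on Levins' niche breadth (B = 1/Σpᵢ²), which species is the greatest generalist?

species 1

Convert percentages to proportions (divide by 100).
Σp_2ᵢ² = 0.02² + 0.03² + 0.30² + 0.65² = 0.0004 + 0.0009 + 0.0900 + 0.4225 = 0.5138
B_2 = 1 / 0.5138 = 1.9463
Σp_1ᵢ² = 0.41² + 0.31² + 0.10² + 0.18² = 0.1681 + 0.0961 + 0.0100 + 0.0324 = 0.3066
B_1 = 1 / 0.3066 = 3.2616
Σp_4ᵢ² = 0.02² + 0.38² + 0.35² + 0.25² = 0.0004 + 0.1444 + 0.1225 + 0.0625 = 0.3298
B_4 = 1 / 0.3298 = 3.0321
Σp_3ᵢ² = 0.66² + 0.11² + 0.08² + 0.15² = 0.4356 + 0.0121 + 0.0064 + 0.0225 = 0.4766
B_3 = 1 / 0.4766 = 2.0982
Highest B → broadest niche (most generalist): species 1 (B = 3.26).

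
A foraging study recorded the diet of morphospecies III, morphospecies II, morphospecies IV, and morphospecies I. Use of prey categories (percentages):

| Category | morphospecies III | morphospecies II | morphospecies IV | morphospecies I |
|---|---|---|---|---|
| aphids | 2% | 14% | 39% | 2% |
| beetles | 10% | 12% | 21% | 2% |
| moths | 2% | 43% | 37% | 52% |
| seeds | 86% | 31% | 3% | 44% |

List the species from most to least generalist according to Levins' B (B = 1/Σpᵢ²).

morphospecies II > morphospecies IV > morphospecies I > morphospecies III

Convert percentages to proportions (divide by 100).
Σp_IIIᵢ² = 0.02² + 0.10² + 0.02² + 0.86² = 0.0004 + 0.0100 + 0.0004 + 0.7396 = 0.7504
B_III = 1 / 0.7504 = 1.3326
Σp_IIᵢ² = 0.14² + 0.12² + 0.43² + 0.31² = 0.0196 + 0.0144 + 0.1849 + 0.0961 = 0.3150
B_II = 1 / 0.3150 = 3.1746
Σp_IVᵢ² = 0.39² + 0.21² + 0.37² + 0.03² = 0.1521 + 0.0441 + 0.1369 + 0.0009 = 0.3340
B_IV = 1 / 0.3340 = 2.9940
Σp_Iᵢ² = 0.02² + 0.02² + 0.52² + 0.44² = 0.0004 + 0.0004 + 0.2704 + 0.1936 = 0.4648
B_I = 1 / 0.4648 = 2.1515
Ranking by B (broadest → narrowest): morphospecies II (3.17) > morphospecies IV (2.99) > morphospecies I (2.15) > morphospecies III (1.33)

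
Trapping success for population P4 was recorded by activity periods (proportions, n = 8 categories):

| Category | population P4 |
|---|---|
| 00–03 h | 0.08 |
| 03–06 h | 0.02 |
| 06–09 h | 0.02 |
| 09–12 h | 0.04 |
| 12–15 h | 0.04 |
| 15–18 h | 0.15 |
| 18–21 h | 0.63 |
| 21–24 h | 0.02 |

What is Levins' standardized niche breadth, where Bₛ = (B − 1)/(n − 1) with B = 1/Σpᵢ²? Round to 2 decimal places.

Σpᵢ² = 0.08² + 0.02² + 0.02² + 0.04² + 0.04² + 0.15² + 0.63² + 0.02² = 0.0064 + 0.0004 + 0.0004 + 0.0016 + 0.0016 + 0.0225 + 0.3969 + 0.0004 = 0.4302
B = 1 / 0.4302 = 2.3245
Bₛ = (B − 1)/(n − 1) = (2.3245 − 1)/(8 − 1) = 1.3245/7 = 0.1892

0.19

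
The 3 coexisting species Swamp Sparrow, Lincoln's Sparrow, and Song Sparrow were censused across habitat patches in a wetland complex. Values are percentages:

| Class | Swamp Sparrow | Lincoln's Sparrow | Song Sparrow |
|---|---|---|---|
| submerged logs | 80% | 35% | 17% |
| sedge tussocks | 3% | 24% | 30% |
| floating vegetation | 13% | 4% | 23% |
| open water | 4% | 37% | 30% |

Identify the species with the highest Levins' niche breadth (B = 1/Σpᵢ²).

Song Sparrow

Convert percentages to proportions (divide by 100).
Σp_Swamᵢ² = 0.80² + 0.03² + 0.13² + 0.04² = 0.6400 + 0.0009 + 0.0169 + 0.0016 = 0.6594
B_Swam = 1 / 0.6594 = 1.5165
Σp_Lincᵢ² = 0.35² + 0.24² + 0.04² + 0.37² = 0.1225 + 0.0576 + 0.0016 + 0.1369 = 0.3186
B_Linc = 1 / 0.3186 = 3.1387
Σp_Songᵢ² = 0.17² + 0.30² + 0.23² + 0.30² = 0.0289 + 0.0900 + 0.0529 + 0.0900 = 0.2618
B_Song = 1 / 0.2618 = 3.8197
Highest B → broadest niche (most generalist): Song Sparrow (B = 3.82).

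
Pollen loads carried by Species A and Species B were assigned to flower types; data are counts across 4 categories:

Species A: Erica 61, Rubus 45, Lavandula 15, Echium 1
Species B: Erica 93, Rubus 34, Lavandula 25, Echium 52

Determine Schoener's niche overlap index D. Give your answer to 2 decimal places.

Proportions for Species A (n=122): 61/122=0.5000, 45/122=0.3689, 15/122=0.1230, 1/122=0.0082
Proportions for Species B (n=204): 93/204=0.4559, 34/204=0.1667, 25/204=0.1225, 52/204=0.2549
Σ|p₁ᵢ − p₂ᵢ| = 0.0441 + 0.2022 + 0.0005 + 0.2467 = 0.4935
D = 1 − ½ × 0.4935 = 1 − 0.24675 = 0.75325

0.75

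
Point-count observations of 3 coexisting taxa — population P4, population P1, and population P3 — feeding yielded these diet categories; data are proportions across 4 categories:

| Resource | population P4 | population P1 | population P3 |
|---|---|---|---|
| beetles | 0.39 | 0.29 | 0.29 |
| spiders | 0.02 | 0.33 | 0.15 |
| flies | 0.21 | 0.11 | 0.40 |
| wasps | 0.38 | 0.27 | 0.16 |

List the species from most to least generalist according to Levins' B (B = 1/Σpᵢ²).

population P1 > population P3 > population P4

Σp_P4ᵢ² = 0.39² + 0.02² + 0.21² + 0.38² = 0.1521 + 0.0004 + 0.0441 + 0.1444 = 0.3410
B_P4 = 1 / 0.3410 = 2.9326
Σp_P1ᵢ² = 0.29² + 0.33² + 0.11² + 0.27² = 0.0841 + 0.1089 + 0.0121 + 0.0729 = 0.2780
B_P1 = 1 / 0.2780 = 3.5971
Σp_P3ᵢ² = 0.29² + 0.15² + 0.40² + 0.16² = 0.0841 + 0.0225 + 0.1600 + 0.0256 = 0.2922
B_P3 = 1 / 0.2922 = 3.4223
Ranking by B (broadest → narrowest): population P1 (3.60) > population P3 (3.42) > population P4 (2.93)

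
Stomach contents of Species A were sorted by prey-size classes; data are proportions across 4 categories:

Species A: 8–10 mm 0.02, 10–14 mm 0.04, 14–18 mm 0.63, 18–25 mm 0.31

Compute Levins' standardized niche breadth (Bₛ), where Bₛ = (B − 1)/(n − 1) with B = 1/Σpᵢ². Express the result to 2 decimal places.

0.34

Σpᵢ² = 0.02² + 0.04² + 0.63² + 0.31² = 0.0004 + 0.0016 + 0.3969 + 0.0961 = 0.4950
B = 1 / 0.4950 = 2.0202
Bₛ = (B − 1)/(n − 1) = (2.0202 − 1)/(4 − 1) = 1.0202/3 = 0.3401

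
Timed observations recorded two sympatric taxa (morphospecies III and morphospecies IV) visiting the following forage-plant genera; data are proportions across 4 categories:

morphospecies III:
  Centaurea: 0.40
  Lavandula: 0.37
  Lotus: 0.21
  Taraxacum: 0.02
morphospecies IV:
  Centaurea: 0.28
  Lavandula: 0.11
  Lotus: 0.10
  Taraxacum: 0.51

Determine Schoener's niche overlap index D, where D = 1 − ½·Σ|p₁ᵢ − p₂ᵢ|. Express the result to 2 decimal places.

Σ|p₁ᵢ − p₂ᵢ| = 0.12 + 0.26 + 0.11 + 0.49 = 0.98
D = 1 − ½ × 0.98 = 1 − 0.490 = 0.5100

0.51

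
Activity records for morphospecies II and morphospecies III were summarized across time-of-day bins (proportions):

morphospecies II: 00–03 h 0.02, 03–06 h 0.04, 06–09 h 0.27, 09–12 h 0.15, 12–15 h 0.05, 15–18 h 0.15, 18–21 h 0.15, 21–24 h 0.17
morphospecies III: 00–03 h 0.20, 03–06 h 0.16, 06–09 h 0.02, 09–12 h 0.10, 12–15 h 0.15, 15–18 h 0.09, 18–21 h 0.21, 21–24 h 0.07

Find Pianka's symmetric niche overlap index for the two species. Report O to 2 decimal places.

0.58

Σ p₁ᵢp₂ᵢ = 0.0040 + 0.0064 + 0.0054 + 0.0150 + 0.0075 + 0.0135 + 0.0315 + 0.0119 = 0.0952
Σp_1ᵢ² = 0.02² + 0.04² + 0.27² + 0.15² + 0.05² + 0.15² + 0.15² + 0.17² = 0.0004 + 0.0016 + 0.0729 + 0.0225 + 0.0025 + 0.0225 + 0.0225 + 0.0289 = 0.1738
Σp_2ᵢ² = 0.20² + 0.16² + 0.02² + 0.10² + 0.15² + 0.09² + 0.21² + 0.07² = 0.0400 + 0.0256 + 0.0004 + 0.0100 + 0.0225 + 0.0081 + 0.0441 + 0.0049 = 0.1556
O = 0.0952 / √(0.1738 × 0.1556) = 0.0952 / 0.16445 = 0.5789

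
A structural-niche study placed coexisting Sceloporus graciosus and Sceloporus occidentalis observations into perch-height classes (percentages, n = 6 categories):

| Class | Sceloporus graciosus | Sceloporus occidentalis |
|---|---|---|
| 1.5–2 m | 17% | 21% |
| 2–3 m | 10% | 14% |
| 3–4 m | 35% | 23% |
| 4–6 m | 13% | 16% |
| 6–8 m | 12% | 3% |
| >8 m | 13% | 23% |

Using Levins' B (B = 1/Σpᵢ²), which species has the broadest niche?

Convert percentages to proportions (divide by 100).
Σp_gracᵢ² = 0.17² + 0.10² + 0.35² + 0.13² + 0.12² + 0.13² = 0.0289 + 0.0100 + 0.1225 + 0.0169 + 0.0144 + 0.0169 = 0.2096
B_grac = 1 / 0.2096 = 4.7710
Σp_occiᵢ² = 0.21² + 0.14² + 0.23² + 0.16² + 0.03² + 0.23² = 0.0441 + 0.0196 + 0.0529 + 0.0256 + 0.0009 + 0.0529 = 0.1960
B_occi = 1 / 0.1960 = 5.1020
Highest B → broadest niche (most generalist): Sceloporus occidentalis (B = 5.10).

Sceloporus occidentalis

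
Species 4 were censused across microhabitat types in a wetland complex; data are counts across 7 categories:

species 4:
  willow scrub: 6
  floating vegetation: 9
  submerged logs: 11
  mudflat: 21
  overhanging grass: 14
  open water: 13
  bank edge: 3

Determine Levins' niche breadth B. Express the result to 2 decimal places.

5.63

Proportions for species 4 (n=77): 6/77=0.0779, 9/77=0.1169, 11/77=0.1429, 21/77=0.2727, 14/77=0.1818, 13/77=0.1688, 3/77=0.0390
Σpᵢ² = 0.0779² + 0.1169² + 0.1429² + 0.2727² + 0.1818² + 0.1688² + 0.0390² = 0.006068 + 0.013666 + 0.020420 + 0.074365 + 0.033051 + 0.028493 + 0.001521 = 0.177584
B = 1 / 0.177584 = 5.6311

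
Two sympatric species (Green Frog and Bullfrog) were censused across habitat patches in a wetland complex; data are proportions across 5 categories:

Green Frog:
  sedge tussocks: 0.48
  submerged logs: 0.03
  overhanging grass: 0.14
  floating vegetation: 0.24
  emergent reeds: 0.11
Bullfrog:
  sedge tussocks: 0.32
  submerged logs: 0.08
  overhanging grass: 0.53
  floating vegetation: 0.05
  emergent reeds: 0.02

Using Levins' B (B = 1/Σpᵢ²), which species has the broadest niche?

Green Frog

Σp_Frogᵢ² = 0.48² + 0.03² + 0.14² + 0.24² + 0.11² = 0.2304 + 0.0009 + 0.0196 + 0.0576 + 0.0121 = 0.3206
B_Frog = 1 / 0.3206 = 3.1192
Σp_Bullᵢ² = 0.32² + 0.08² + 0.53² + 0.05² + 0.02² = 0.1024 + 0.0064 + 0.2809 + 0.0025 + 0.0004 = 0.3926
B_Bull = 1 / 0.3926 = 2.5471
Highest B → broadest niche (most generalist): Green Frog (B = 3.12).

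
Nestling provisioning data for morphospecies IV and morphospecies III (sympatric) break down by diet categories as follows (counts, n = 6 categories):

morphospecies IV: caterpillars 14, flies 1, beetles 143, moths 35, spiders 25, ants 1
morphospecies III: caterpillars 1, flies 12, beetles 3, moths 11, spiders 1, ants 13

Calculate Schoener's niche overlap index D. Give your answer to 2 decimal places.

Proportions for morphospecies IV (n=219): 14/219=0.0639, 1/219=0.0046, 143/219=0.6530, 35/219=0.1598, 25/219=0.1142, 1/219=0.0046
Proportions for morphospecies III (n=41): 1/41=0.0244, 12/41=0.2927, 3/41=0.0732, 11/41=0.2683, 1/41=0.0244, 13/41=0.3171
Σ|p₁ᵢ − p₂ᵢ| = 0.0395 + 0.2881 + 0.5798 + 0.1085 + 0.0898 + 0.3125 = 1.4182
D = 1 − ½ × 1.4182 = 1 − 0.70910 = 0.29090

0.29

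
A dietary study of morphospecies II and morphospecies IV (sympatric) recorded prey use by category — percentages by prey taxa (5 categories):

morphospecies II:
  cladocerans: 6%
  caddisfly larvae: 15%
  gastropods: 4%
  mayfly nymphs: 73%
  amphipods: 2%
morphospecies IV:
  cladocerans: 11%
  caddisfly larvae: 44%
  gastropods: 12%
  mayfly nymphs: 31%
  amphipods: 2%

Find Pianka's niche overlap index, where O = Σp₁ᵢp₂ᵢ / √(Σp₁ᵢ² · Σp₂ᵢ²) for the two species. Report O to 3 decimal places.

0.722

Convert percentages to proportions (divide by 100).
Σ p₁ᵢp₂ᵢ = 0.0066 + 0.0660 + 0.0048 + 0.2263 + 0.0004 = 0.3041
Σp_1ᵢ² = 0.06² + 0.15² + 0.04² + 0.73² + 0.02² = 0.0036 + 0.0225 + 0.0016 + 0.5329 + 0.0004 = 0.5610
Σp_2ᵢ² = 0.11² + 0.44² + 0.12² + 0.31² + 0.02² = 0.0121 + 0.1936 + 0.0144 + 0.0961 + 0.0004 = 0.3166
O = 0.3041 / √(0.5610 × 0.3166) = 0.3041 / 0.421441 = 0.72157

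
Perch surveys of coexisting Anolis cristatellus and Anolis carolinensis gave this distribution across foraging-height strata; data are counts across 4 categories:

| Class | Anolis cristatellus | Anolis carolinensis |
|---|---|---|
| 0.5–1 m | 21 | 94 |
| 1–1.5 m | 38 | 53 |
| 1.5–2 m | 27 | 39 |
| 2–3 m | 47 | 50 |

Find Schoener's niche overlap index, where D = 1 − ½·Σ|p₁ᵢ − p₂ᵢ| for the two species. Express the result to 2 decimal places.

0.76

Proportions for Anolis cristatellus (n=133): 21/133=0.1579, 38/133=0.2857, 27/133=0.2030, 47/133=0.3534
Proportions for Anolis carolinensis (n=236): 94/236=0.3983, 53/236=0.2246, 39/236=0.1653, 50/236=0.2119
Σ|p₁ᵢ − p₂ᵢ| = 0.2404 + 0.0611 + 0.0377 + 0.1415 = 0.4807
D = 1 − ½ × 0.4807 = 1 − 0.24035 = 0.75965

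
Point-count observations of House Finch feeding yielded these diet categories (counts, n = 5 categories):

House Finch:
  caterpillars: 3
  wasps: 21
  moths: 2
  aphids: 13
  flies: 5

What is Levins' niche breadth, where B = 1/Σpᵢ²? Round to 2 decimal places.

Proportions for House Finch (n=44): 3/44=0.0682, 21/44=0.4773, 2/44=0.0455, 13/44=0.2955, 5/44=0.1136
Σpᵢ² = 0.0682² + 0.4773² + 0.0455² + 0.2955² + 0.1136² = 0.004651 + 0.227815 + 0.002070 + 0.087320 + 0.012905 = 0.334761
B = 1 / 0.334761 = 2.9872

2.99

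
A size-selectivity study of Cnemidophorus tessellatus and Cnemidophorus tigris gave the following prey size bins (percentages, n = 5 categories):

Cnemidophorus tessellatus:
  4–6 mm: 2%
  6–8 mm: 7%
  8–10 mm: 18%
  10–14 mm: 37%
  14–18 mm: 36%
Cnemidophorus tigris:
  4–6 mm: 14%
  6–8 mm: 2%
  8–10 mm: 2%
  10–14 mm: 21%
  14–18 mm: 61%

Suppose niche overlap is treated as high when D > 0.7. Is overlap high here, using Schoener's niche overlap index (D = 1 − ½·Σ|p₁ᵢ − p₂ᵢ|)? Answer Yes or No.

No

Convert percentages to proportions (divide by 100).
Σ|p₁ᵢ − p₂ᵢ| = 0.12 + 0.05 + 0.16 + 0.16 + 0.25 = 0.74
D = 1 − ½ × 0.74 = 1 − 0.370 = 0.6300
D = 0.6300 < 0.7 → No.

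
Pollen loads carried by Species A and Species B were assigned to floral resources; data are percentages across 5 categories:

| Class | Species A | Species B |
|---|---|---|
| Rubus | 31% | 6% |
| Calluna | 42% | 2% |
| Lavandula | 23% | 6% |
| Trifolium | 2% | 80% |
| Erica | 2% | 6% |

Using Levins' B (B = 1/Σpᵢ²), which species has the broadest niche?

Species A

Convert percentages to proportions (divide by 100).
Σp_Aᵢ² = 0.31² + 0.42² + 0.23² + 0.02² + 0.02² = 0.0961 + 0.1764 + 0.0529 + 0.0004 + 0.0004 = 0.3262
B_A = 1 / 0.3262 = 3.0656
Σp_Bᵢ² = 0.06² + 0.02² + 0.06² + 0.80² + 0.06² = 0.0036 + 0.0004 + 0.0036 + 0.6400 + 0.0036 = 0.6512
B_B = 1 / 0.6512 = 1.5356
Highest B → broadest niche (most generalist): Species A (B = 3.07).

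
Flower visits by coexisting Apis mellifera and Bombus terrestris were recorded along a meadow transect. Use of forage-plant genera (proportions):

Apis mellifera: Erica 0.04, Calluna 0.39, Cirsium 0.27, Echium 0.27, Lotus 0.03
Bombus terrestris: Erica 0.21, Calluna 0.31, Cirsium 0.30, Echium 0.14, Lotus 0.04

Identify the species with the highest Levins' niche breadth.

Bombus terrestris

Σp_mellᵢ² = 0.04² + 0.39² + 0.27² + 0.27² + 0.03² = 0.0016 + 0.1521 + 0.0729 + 0.0729 + 0.0009 = 0.3004
B_mell = 1 / 0.3004 = 3.3289
Σp_terrᵢ² = 0.21² + 0.31² + 0.30² + 0.14² + 0.04² = 0.0441 + 0.0961 + 0.0900 + 0.0196 + 0.0016 = 0.2514
B_terr = 1 / 0.2514 = 3.9777
Highest B → broadest niche (most generalist): Bombus terrestris (B = 3.98).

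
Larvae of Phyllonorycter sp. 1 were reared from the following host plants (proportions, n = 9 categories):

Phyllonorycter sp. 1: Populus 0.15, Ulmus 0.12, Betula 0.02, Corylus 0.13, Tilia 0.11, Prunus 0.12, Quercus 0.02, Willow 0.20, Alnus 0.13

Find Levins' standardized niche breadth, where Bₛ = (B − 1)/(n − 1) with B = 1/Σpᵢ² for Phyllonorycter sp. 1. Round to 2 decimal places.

Σpᵢ² = 0.15² + 0.12² + 0.02² + 0.13² + 0.11² + 0.12² + 0.02² + 0.20² + 0.13² = 0.0225 + 0.0144 + 0.0004 + 0.0169 + 0.0121 + 0.0144 + 0.0004 + 0.0400 + 0.0169 = 0.1380
B = 1 / 0.1380 = 7.2464
Bₛ = (B − 1)/(n − 1) = (7.2464 − 1)/(9 − 1) = 6.2464/8 = 0.7808

0.78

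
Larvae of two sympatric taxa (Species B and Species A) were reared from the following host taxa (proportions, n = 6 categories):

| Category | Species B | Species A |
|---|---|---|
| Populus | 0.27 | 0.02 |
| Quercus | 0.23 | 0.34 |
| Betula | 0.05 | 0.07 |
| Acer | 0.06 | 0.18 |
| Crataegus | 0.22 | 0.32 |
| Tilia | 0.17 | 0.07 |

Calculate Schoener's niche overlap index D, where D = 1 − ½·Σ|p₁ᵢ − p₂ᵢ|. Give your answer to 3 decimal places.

0.650

Σ|p₁ᵢ − p₂ᵢ| = 0.25 + 0.11 + 0.02 + 0.12 + 0.10 + 0.10 = 0.70
D = 1 − ½ × 0.70 = 1 − 0.350 = 0.65000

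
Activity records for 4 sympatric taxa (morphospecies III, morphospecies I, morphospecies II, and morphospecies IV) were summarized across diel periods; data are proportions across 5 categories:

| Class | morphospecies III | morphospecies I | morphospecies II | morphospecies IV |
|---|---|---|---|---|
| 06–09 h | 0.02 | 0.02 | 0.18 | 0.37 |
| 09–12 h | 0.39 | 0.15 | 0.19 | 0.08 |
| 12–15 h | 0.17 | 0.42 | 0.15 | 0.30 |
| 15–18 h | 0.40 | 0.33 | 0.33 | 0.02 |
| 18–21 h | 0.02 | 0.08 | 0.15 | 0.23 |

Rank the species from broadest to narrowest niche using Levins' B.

morphospecies II > morphospecies IV > morphospecies I > morphospecies III

Σp_IIIᵢ² = 0.02² + 0.39² + 0.17² + 0.40² + 0.02² = 0.0004 + 0.1521 + 0.0289 + 0.1600 + 0.0004 = 0.3418
B_III = 1 / 0.3418 = 2.9257
Σp_Iᵢ² = 0.02² + 0.15² + 0.42² + 0.33² + 0.08² = 0.0004 + 0.0225 + 0.1764 + 0.1089 + 0.0064 = 0.3146
B_I = 1 / 0.3146 = 3.1786
Σp_IIᵢ² = 0.18² + 0.19² + 0.15² + 0.33² + 0.15² = 0.0324 + 0.0361 + 0.0225 + 0.1089 + 0.0225 = 0.2224
B_II = 1 / 0.2224 = 4.4964
Σp_IVᵢ² = 0.37² + 0.08² + 0.30² + 0.02² + 0.23² = 0.1369 + 0.0064 + 0.0900 + 0.0004 + 0.0529 = 0.2866
B_IV = 1 / 0.2866 = 3.4892
Ranking by B (broadest → narrowest): morphospecies II (4.50) > morphospecies IV (3.49) > morphospecies I (3.18) > morphospecies III (2.93)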